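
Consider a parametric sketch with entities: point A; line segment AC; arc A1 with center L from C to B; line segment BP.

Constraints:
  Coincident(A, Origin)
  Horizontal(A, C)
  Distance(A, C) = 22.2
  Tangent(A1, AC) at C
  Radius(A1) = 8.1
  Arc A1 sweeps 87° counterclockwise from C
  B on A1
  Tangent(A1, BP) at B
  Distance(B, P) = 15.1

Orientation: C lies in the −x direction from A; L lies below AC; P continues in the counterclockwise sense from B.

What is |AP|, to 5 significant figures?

38.519

A is at the origin; AC is horizontal with |AC| = 22.2 and C on the −x side, so C = (-22.200, 0.0000). A1 meets AC tangentially, so LC is at right angles to AC, so L = C + (0, -8.1) = (-22.200, -8.1000). On A1, C sits at bearing 90° from L; an 87° counterclockwise sweep puts B at bearing 177°, so B = L + 8.1·(cos 177°, sin 177°) = (-30.289, -7.6761). A1 meets BP tangentially, so LB is at right angles to BP, so BP runs along (−sin 177°, cos 177°); with |BP| = 15.1, P = (-31.079, -22.755). Then |AP| = |P − A| = 38.519.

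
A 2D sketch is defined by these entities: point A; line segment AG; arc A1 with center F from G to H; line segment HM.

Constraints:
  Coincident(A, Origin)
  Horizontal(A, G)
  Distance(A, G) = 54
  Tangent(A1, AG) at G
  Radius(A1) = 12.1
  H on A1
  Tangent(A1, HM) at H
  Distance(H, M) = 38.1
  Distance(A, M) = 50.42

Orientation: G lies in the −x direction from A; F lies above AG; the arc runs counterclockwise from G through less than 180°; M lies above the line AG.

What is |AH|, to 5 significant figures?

43.522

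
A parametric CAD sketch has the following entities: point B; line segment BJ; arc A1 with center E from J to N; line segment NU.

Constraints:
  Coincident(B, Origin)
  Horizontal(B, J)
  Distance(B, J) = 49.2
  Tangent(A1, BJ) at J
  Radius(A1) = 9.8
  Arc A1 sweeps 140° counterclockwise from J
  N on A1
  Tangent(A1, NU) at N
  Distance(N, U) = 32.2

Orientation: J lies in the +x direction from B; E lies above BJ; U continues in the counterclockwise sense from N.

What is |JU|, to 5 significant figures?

42.211

B is at the origin; B and J share the same y with |BJ| = 49.2 and J on the +x side, so J = (49.200, 0.0000). A1 meets BJ tangentially, so EJ is at right angles to BJ, so E = J + (0, 9.8) = (49.200, 9.8000). On A1, J sits at bearing -90° from E; a 140° counterclockwise sweep puts N at bearing 50°, so N = E + 9.8·(cos 50°, sin 50°) = (55.499, 17.307). Since A1 is tangent to NU there, EN ⟂ NU, so NU runs along (−sin 50°, cos 50°); with |NU| = 32.2, U = (30.833, 38.005). Then |JU| = |U − J| = 42.211.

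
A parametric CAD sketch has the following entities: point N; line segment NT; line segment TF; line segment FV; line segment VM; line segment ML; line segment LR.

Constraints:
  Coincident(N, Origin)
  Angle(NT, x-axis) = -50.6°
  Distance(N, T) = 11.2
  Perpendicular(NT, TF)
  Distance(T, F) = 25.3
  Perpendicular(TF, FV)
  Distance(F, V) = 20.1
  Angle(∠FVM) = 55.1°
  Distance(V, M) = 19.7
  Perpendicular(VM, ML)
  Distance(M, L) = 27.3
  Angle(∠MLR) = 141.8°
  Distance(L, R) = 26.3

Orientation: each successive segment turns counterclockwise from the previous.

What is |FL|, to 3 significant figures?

13.6

N is at the origin; NT runs at -50.6° with length 11.2, so T = (7.11, -8.65). The perpendicularity gives TF at right angles to NT, so TF runs at 39.4°; with |TF| = 25.3, F = (26.7, 7.40). TF is perpendicular to FV, so FV runs at 129°; with |FV| = 20.1, V = (13.9, 22.9). ∠FVM = 55.1° gives VM at -106° from the x-axis; with |VM| = 19.7, M = (8.57, 3.97). VM is perpendicular to ML, so ML runs at -15.7°; with |ML| = 27.3, L = (34.9, -3.42). Then |FL| = |L − F| = 13.6.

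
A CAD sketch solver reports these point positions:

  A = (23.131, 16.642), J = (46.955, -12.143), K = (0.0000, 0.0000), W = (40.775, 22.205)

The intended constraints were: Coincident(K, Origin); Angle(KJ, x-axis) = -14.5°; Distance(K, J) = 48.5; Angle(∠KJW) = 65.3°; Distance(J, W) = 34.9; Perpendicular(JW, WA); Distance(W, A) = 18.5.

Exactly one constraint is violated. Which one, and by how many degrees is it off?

Perpendicular(JW, WA) — off by 7.30°.

K = (0.00, 0.00) ✓; KJ at -14.50° ✓; |KJ| = 48.50 ✓; ∠KJW = 65.30° ✓; |JW| = 34.90 ✓; ∠(JW, WA) = 97.30° ✗; |WA| = 18.50 ✓.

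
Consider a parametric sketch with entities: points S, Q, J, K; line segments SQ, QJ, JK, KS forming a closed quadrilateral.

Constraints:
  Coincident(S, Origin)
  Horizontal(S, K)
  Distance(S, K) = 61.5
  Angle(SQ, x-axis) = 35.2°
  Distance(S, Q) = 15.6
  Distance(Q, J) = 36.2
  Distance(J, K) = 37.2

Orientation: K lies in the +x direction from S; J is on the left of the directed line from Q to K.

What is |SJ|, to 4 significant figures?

51.79

S is at the origin; SK is horizontal with |SK| = 61.5 and K in +x, so K = (61.5, 0). SQ runs at 35.2° with |SQ| = 15.6, so Q = (12.75, 8.992). J is determined by |QJ| = 36.2 and |JK| = 37.2 together: it lies at the intersection of circle(Q, 36.2) and circle(K, 37.2). With |QK| = 49.57, the foot of the radical line on QK is 24.05 from Q and the perpendicular offset is √(36.2² − 24.05²) = 27.06. Taking the left-of-QK solution: J = (41.30, 31.24).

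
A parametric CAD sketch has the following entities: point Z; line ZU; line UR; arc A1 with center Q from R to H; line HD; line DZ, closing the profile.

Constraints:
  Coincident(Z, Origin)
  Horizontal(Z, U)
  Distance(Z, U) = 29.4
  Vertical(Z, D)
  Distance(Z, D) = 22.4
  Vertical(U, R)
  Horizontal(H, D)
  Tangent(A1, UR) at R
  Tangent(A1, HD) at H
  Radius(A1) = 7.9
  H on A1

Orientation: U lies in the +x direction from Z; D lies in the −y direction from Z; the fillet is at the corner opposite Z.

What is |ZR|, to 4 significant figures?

32.78

Z is at the origin; ZU is horizontal with |ZU| = 29.4 and U on the +x side, so U = (29.40, 0.000). Z and D share the same x with |ZD| = 22.4 and D on the −y side, so D = (0.000, -22.40). The virtual corner opposite Z is at (29.40, -22.40). Since A1 is tangent to UR there, QR ⟂ UR and tangency of A1 to HD means the radius QH is perpendicular to HD, with radius 7.9, so the center Q sits 7.9 in from both sides at Q = (21.50, -14.50). That places the tangent points at R = (29.40, -14.50) on UR and H = (21.50, -22.40) on HD. Then |ZR| = |R − Z| = 32.78.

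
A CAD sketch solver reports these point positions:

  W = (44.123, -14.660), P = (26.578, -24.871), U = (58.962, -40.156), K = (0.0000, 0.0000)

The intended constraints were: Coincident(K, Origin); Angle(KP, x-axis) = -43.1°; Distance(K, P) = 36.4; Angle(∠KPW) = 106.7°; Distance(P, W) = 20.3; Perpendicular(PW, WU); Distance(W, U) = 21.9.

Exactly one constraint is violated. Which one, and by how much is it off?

Distance(W, U) = 21.9 — off by 7.60.

K = (0.00, 0.00) ✓; KP at -43.10° ✓; |KP| = 36.40 ✓; ∠KPW = 106.7° ✓; |PW| = 20.30 ✓; ∠(PW, WU) = 90.00° ✓; |WU| = 29.50 ✗.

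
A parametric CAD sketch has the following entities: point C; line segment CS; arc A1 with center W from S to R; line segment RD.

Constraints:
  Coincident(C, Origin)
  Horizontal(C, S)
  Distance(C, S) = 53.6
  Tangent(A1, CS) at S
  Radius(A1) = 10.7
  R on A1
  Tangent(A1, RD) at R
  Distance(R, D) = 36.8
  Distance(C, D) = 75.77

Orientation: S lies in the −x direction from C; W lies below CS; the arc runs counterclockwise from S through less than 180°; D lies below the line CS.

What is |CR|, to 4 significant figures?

65.35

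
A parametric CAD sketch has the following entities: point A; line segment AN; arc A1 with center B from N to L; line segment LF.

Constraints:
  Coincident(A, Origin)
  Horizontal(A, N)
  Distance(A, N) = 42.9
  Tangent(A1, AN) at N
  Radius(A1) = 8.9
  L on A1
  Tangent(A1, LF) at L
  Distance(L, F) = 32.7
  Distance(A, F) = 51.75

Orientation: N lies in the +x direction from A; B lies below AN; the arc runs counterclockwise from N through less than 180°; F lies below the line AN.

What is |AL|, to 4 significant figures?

35.01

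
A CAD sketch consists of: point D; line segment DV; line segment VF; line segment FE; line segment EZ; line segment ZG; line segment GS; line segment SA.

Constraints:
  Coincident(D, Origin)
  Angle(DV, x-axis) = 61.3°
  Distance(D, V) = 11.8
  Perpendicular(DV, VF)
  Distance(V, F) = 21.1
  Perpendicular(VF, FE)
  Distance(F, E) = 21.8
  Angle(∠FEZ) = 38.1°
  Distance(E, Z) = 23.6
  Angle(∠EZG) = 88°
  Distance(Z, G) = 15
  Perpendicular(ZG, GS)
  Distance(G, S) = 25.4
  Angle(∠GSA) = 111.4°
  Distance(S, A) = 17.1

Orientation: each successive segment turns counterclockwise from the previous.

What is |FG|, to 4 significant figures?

6.118

D is at the origin; DV runs at 61.3° with length 11.8, so V = (5.667, 10.35). DV ⟂ VF, so VF runs at 151.3°; with |VF| = 21.1, F = (-12.84, 20.48). The perpendicularity gives FE at right angles to VF, so FE runs at -118.7°; with |FE| = 21.8, E = (-23.31, 1.361). ∠FEZ = 38.1° gives EZ at 23.20° from the x-axis; with |EZ| = 23.6, Z = (-1.618, 10.66). ∠EZG = 88.0° gives ZG at 115.2° from the x-axis; with |ZG| = 15.0, G = (-8.005, 24.23). Then |FG| = |G − F| = 6.118.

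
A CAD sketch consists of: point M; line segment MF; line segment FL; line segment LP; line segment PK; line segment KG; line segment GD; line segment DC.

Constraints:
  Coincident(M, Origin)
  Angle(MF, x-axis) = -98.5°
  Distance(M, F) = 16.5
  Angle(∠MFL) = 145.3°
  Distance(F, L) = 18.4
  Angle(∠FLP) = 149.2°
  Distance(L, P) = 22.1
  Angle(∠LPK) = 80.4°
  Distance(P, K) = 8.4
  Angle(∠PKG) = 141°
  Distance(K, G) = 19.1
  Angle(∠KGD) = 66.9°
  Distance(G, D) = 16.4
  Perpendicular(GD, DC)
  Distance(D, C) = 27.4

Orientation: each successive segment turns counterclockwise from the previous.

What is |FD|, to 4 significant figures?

17.51

M is at the origin; MF runs at -98.5° with length 16.5, so F = (-2.439, -16.32). ∠MFL = 145.3° gives FL at -63.80° from the x-axis; with |FL| = 18.4, L = (5.685, -32.83). ∠FLP = 149.2° gives LP at -33.00° from the x-axis; with |LP| = 22.1, P = (24.22, -44.86). ∠LPK = 80.4° gives PK at 66.60° from the x-axis; with |PK| = 8.4, K = (27.56, -37.16). ∠PKG = 141.0° gives KG at 105.6° from the x-axis; with |KG| = 19.1, G = (22.42, -18.76). ∠KGD = 66.9° gives GD at -141.3° from the x-axis; with |GD| = 16.4, D = (9.620, -29.01). Then |FD| = |D − F| = 17.51.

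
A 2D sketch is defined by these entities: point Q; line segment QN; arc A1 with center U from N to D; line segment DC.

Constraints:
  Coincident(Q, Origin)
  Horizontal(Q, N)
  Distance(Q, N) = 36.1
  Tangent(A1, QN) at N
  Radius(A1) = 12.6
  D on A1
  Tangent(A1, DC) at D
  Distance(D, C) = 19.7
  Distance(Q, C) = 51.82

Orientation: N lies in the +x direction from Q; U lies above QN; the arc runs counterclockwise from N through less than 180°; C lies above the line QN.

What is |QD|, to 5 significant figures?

50.681

Checks: Q = (0.00, 0.00) ✓; |QN| = 36.10 ✓; |UD| = 12.60 ✓; ∠(UD, DC) = 90.00° ✓; |DC| = 19.70 ✓; |QC| = 51.82 ✓.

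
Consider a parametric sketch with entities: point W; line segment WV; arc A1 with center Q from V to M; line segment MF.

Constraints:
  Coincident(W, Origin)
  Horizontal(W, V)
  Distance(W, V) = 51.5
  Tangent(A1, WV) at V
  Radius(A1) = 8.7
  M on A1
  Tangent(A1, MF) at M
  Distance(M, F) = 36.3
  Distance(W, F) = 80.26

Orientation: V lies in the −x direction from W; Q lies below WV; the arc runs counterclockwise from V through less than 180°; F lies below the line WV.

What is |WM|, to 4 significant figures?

60.33

W is at the origin; W and V share the same y with |WV| = 51.5 and V on the −x side, so V = (-51.50, 0.000). Tangency of A1 to WV means the radius QV is perpendicular to WV, so Q = V + (0, -8.7) = (-51.50, -8.700). Since QM ⟂ MF (tangency), |QF| = √(8.7² + 36.3²) = 37.33 regardless of where M sits on A1. So F lies on both circle(W, 80.26) and circle(Q, 37.33); the below-WV intersection is F = (-68.41, -41.98). M is the foot of the tangent from F: M = (-59.96, -6.676).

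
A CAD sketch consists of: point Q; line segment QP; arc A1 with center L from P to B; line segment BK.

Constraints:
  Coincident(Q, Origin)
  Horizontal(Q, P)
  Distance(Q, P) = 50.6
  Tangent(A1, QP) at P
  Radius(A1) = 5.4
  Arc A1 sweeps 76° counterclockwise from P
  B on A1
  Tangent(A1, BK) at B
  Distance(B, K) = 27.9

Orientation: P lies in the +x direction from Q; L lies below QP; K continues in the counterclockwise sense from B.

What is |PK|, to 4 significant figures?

33.39

On A1, P sits at bearing 90° from L; a 76° counterclockwise sweep puts B at bearing 166°, so B = L + 5.4·(cos 166°, sin 166°) = (45.36, -4.094). A1 meets BK tangentially, so LB is at right angles to BK, so BK runs along (−sin 166°, cos 166°); with |BK| = 27.9, K = (38.61, -31.16). Then |PK| = |K − P| = 33.39.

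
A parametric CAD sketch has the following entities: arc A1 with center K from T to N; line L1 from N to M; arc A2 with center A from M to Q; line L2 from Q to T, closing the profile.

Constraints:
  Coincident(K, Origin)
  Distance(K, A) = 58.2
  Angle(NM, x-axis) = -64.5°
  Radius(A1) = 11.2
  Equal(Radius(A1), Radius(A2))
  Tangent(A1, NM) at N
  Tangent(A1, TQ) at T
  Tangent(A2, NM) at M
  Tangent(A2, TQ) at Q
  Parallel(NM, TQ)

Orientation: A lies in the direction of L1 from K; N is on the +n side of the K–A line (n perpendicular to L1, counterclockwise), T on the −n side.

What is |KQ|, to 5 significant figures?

59.268

The slot axis is L1's direction at -64.5°, so u = (cos -64.5°, sin -64.5°) = (0.43051, -0.90259) and n = (−sin -64.5°, cos -64.5°) = (0.90259, 0.43051). K is at the origin and A lies 58.2 along u from K, so A = 58.2·u = (25.056, -52.530). Tangency of A1 to both parallel lines with radius 11.2 puts N and T at K ± 11.2·n: N = (10.109, 4.8217), T = (-10.109, -4.8217). Equal radii place M and Q the same way about A: M = A + 11.2·n = (35.165, -47.709), Q = A − 11.2·n = (14.947, -57.352). Then |KQ| = |Q − K| = 59.268.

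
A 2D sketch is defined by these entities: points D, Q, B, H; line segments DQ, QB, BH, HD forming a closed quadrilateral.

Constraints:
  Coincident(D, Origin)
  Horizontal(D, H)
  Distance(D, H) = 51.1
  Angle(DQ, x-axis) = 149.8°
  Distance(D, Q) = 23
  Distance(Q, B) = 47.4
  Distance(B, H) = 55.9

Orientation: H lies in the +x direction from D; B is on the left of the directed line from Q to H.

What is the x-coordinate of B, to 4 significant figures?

15.51

Checks: |QB| = 47.40 ✓; |BH| = 55.90 ✓.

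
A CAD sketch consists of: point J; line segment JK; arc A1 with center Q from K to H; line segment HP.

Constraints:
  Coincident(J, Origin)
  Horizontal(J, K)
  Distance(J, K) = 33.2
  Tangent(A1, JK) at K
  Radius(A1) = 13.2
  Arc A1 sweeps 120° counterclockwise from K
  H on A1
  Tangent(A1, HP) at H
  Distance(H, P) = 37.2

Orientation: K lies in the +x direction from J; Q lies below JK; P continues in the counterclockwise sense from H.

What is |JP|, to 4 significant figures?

65.84

On A1, K sits at bearing 90° from Q; a 120° counterclockwise sweep puts H at bearing 210°, so H = Q + 13.2·(cos 210°, sin 210°) = (21.77, -19.80). Since A1 is tangent to HP there, QH ⟂ HP, so HP runs along (−sin 210°, cos 210°); with |HP| = 37.2, P = (40.37, -52.02). Then |JP| = |P − J| = 65.84.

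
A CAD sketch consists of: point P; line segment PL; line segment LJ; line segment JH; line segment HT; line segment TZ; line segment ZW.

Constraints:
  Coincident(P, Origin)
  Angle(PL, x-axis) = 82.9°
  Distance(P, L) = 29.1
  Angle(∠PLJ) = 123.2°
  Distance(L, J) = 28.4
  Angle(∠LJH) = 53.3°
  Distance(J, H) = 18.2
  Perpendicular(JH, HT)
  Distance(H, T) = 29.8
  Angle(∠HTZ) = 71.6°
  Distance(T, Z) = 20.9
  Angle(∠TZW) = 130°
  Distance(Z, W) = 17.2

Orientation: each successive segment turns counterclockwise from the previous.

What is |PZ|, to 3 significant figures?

47.7

P is at the origin; PL runs at 82.9° with length 29.1, so L = (3.60, 28.9). ∠PLJ = 123.2° gives LJ at 140° from the x-axis; with |LJ| = 28.4, J = (-18.1, 47.2). ∠LJH = 53.3° gives JH at -93.6° from the x-axis; with |JH| = 18.2, H = (-19.2, 29.1). JH is perpendicular to HT, so HT runs at -3.60°; with |HT| = 29.8, T = (10.5, 27.2). ∠HTZ = 71.6° gives TZ at 105° from the x-axis; with |TZ| = 20.9, Z = (5.20, 47.4). Then |PZ| = |Z − P| = 47.7.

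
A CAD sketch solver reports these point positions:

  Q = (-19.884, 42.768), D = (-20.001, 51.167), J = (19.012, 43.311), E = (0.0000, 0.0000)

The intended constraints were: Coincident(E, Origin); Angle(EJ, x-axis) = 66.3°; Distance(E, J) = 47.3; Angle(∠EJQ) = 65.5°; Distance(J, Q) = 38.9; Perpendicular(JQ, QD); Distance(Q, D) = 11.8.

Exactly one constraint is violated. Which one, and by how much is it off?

Distance(Q, D) = 11.8 — off by 3.40.

E = (0.00, 0.00) ✓; EJ at 66.30° ✓; |EJ| = 47.30 ✓; ∠EJQ = 65.50° ✓; |JQ| = 38.90 ✓; ∠(JQ, QD) = 90.00° ✓; |QD| = 8.400 ✗.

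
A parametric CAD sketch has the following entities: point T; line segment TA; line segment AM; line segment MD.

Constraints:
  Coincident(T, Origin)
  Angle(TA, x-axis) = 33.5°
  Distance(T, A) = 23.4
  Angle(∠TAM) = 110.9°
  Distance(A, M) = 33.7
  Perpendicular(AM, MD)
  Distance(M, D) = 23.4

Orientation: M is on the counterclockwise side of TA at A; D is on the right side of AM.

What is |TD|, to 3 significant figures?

61.8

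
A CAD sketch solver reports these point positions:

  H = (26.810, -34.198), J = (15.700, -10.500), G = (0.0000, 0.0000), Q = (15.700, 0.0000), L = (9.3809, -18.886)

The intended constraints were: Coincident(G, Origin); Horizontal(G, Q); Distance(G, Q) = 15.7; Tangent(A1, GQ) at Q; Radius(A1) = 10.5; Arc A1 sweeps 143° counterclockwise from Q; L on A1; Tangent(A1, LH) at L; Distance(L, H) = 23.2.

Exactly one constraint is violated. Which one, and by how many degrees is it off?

Tangent(A1, LH) at L — off by 4.30°.

G = (0.00, 0.00) ✓; G.y = 0.00, Q.y = 0.00 ✓; |GQ| = 15.70 ✓; ∠(JQ, QG) = 90.00° ✓; |JQ| = 10.50 ✓; bearing(J→L) − bearing(J→Q) = 143.0° ✓; |JL| = 10.50 ✓; ∠(JL, LH) = 94.30° ✗; |LH| = 23.20 ✓.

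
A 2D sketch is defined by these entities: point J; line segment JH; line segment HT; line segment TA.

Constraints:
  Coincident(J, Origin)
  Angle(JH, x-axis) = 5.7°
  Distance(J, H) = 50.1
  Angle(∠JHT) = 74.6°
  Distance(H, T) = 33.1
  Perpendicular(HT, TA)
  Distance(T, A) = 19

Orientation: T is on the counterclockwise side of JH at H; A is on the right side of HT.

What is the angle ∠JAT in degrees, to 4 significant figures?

16.39°

J is at the origin; JH runs at 5.7° with length 50.1, so H = 50.1·(cos 5.7°, sin 5.7°) = (49.85, 4.976). ∠JHT = 74.6°, so HT runs at 5.7° + (180° − 74.6°) = 111.1° from the x-axis; with |HT| = 33.1, T = H + 33.1·(cos 111.1°, sin 111.1°) = (37.94, 35.86). HT ⟂ TA; with |TA| = 19.0 on the right of HT, A = T + 19.0·(0.9330, 0.3600) = (55.66, 42.70). Then cos ∠JAT = AJ·AT / (|AJ||AT|), giving 16.39°.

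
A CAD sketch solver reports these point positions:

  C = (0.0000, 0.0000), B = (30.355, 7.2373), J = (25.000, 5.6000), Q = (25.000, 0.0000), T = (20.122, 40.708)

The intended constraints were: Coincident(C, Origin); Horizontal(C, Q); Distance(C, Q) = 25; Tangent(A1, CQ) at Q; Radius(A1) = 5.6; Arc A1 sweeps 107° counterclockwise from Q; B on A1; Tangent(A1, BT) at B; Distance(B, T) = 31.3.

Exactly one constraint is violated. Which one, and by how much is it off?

Distance(B, T) = 31.3 — off by 3.70.

C = (0.00, 0.00) ✓; C.y = 0.00, Q.y = 0.00 ✓; |CQ| = 25.00 ✓; ∠(JQ, QC) = 90.00° ✓; |JQ| = 5.600 ✓; bearing(J→B) − bearing(J→Q) = 107.0° ✓; |JB| = 5.600 ✓; ∠(JB, BT) = 90.00° ✓; |BT| = 35.00 ✗.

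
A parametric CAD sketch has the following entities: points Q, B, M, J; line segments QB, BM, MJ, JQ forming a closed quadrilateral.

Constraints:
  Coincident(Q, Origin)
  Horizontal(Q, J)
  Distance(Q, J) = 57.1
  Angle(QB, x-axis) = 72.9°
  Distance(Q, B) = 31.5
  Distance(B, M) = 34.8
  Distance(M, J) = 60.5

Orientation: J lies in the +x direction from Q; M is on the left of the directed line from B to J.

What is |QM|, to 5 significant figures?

64.604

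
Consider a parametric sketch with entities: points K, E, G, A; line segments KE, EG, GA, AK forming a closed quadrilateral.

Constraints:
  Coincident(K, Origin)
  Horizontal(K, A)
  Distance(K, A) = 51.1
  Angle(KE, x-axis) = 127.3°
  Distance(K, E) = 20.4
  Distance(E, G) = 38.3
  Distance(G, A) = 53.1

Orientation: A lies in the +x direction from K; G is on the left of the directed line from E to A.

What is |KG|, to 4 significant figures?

44.18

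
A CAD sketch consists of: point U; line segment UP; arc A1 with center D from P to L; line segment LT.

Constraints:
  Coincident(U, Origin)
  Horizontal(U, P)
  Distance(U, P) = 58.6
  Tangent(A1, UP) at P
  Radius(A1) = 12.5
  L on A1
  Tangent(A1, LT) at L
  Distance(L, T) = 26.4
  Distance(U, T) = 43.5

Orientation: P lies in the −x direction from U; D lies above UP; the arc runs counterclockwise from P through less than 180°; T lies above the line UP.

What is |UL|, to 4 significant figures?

48.50

Checks: ∠(DP, PU) = 90.00° ✓; |DL| = 12.50 ✓; ∠(DL, LT) = 90.00° ✓; |LT| = 26.40 ✓; |UT| = 43.50 ✓.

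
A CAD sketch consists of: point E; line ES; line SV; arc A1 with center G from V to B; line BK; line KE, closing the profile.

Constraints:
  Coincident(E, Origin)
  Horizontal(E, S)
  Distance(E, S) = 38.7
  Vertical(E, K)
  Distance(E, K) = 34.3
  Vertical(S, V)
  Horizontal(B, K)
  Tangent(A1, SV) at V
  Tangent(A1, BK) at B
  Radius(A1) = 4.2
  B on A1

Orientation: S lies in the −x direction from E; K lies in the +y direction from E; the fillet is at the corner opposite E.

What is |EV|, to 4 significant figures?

49.03

The virtual corner opposite E is at (-38.70, 34.30). Since A1 is tangent to SV there, GV ⟂ SV and tangency of A1 to BK means the radius GB is perpendicular to BK, with radius 4.2, so the center G sits 4.2 in from both sides at G = (-34.50, 30.10). That places the tangent points at V = (-38.70, 30.10) on SV and B = (-34.50, 34.30) on BK. Then |EV| = |V − E| = 49.03.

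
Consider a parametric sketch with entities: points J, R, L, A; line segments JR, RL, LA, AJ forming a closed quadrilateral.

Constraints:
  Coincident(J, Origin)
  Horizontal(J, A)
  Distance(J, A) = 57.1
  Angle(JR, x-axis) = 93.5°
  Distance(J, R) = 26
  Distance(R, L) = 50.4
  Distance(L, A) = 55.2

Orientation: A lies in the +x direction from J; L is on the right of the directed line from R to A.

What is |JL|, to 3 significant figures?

24.8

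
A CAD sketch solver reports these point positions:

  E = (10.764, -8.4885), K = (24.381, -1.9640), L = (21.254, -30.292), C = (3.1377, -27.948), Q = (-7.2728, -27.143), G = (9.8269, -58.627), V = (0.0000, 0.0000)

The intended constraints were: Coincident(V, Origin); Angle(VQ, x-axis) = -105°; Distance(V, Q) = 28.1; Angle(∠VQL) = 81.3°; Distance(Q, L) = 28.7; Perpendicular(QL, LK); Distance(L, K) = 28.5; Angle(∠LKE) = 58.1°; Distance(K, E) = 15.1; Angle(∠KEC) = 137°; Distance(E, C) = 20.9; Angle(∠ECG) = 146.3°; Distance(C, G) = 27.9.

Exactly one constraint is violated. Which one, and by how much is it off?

Distance(C, G) = 27.9 — off by 3.50.

V = (0.00, 0.00) ✓; VQ at -105.0° ✓; |VQ| = 28.10 ✓; ∠VQL = 81.30° ✓; |QL| = 28.70 ✓; ∠(QL, LK) = 90.00° ✓; |LK| = 28.50 ✓; ∠LKE = 58.10° ✓; |KE| = 15.10 ✓; ∠KEC = 137.0° ✓; |EC| = 20.90 ✓; ∠ECG = 146.3° ✓; |CG| = 31.40 ✗.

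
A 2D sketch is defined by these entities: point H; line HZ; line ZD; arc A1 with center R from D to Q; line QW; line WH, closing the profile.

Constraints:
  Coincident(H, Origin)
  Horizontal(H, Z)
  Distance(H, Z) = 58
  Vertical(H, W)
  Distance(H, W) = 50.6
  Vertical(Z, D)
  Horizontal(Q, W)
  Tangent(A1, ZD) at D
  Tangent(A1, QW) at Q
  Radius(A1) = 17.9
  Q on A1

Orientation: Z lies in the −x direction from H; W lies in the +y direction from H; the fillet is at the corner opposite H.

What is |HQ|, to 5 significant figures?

64.563

H is at the origin; H and Z share the same y with |HZ| = 58.0 and Z on the −x side, so Z = (-58.000, 0.0000). H and W share the same x with |HW| = 50.6 and W on the +y side, so W = (0.0000, 50.600). The virtual corner opposite H is at (-58.000, 50.600). Since A1 is tangent to ZD there, RD ⟂ ZD and A1 meets QW tangentially, so RQ is at right angles to QW, with radius 17.9, so the center R sits 17.9 in from both sides at R = (-40.100, 32.700). That places the tangent points at D = (-58.000, 32.700) on ZD and Q = (-40.100, 50.600) on QW. Then |HQ| = |Q − H| = 64.563.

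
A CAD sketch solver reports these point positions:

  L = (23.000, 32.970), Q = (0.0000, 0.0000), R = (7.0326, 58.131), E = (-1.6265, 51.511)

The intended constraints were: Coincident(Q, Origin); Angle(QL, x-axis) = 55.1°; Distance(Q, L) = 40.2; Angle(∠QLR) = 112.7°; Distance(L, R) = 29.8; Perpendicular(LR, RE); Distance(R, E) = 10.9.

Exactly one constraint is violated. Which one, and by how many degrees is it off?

Perpendicular(LR, RE) — off by 5.00°.

Q = (0.00, 0.00) ✓; QL at 55.10° ✓; |QL| = 40.20 ✓; ∠QLR = 112.7° ✓; |LR| = 29.80 ✓; ∠(LR, RE) = 95.00° ✗; |RE| = 10.90 ✓.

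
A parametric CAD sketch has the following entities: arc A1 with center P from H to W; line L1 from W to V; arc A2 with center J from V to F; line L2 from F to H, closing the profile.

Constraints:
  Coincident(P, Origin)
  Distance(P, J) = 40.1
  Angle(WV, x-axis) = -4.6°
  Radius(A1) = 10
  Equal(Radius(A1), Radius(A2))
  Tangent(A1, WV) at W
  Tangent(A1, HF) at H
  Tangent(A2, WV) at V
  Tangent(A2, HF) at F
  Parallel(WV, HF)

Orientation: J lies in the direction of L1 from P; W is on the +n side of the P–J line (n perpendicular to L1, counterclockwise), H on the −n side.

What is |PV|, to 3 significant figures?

41.3

The slot axis is L1's direction at -4.6°, so u = (cos -4.6°, sin -4.6°) = (0.997, -0.0802) and n = (−sin -4.6°, cos -4.6°) = (0.0802, 0.997). P is at the origin and J lies 40.1 along u from P, so J = 40.1·u = (40.0, -3.22). Tangency of A1 to both parallel lines with radius 10.0 puts W and H at P ± 10.0·n: W = (0.802, 9.97), H = (-0.802, -9.97). Equal radii place V and F the same way about J: V = J + 10.0·n = (40.8, 6.75), F = J − 10.0·n = (39.2, -13.2). Then |PV| = |V − P| = 41.3.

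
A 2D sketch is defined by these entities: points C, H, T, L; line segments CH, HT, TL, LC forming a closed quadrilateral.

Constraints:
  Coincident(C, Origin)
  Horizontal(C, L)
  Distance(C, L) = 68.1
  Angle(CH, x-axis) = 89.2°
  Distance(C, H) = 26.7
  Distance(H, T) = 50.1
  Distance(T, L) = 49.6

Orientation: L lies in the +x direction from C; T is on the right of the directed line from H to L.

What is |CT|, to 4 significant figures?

28.77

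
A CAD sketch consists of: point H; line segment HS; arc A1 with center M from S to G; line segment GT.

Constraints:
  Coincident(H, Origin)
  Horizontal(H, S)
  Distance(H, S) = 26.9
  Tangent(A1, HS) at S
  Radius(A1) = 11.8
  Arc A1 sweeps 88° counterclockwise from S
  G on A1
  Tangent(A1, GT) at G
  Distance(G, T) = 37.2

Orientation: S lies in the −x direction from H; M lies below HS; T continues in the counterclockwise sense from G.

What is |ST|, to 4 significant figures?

50.30

On A1, S sits at bearing 90° from M; an 88° counterclockwise sweep puts G at bearing 178°, so G = M + 11.8·(cos 178°, sin 178°) = (-38.69, -11.39). The tangent condition forces MG to be normal to GT, so GT runs along (−sin 178°, cos 178°); with |GT| = 37.2, T = (-39.99, -48.57). Then |ST| = |T − S| = 50.30.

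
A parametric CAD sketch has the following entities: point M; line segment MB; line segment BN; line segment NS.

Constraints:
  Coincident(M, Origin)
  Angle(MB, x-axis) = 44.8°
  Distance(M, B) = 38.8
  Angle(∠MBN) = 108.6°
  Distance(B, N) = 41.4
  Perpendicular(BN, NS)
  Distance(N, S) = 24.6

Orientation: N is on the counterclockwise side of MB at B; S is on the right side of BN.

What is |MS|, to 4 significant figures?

81.60

M is at the origin; MB runs at 44.8° with length 38.8, so B = 38.8·(cos 44.8°, sin 44.8°) = (27.53, 27.34). ∠MBN = 108.6°, so BN runs at 44.8° + (180° − 108.6°) = 116.2° from the x-axis; with |BN| = 41.4, N = B + 41.4·(cos 116.2°, sin 116.2°) = (9.253, 64.49). BN ⟂ NS; with |NS| = 24.6 on the right of BN, S = N + 24.6·(0.8973, 0.4415) = (31.33, 75.35). Then |MS| = |S − M| = 81.60.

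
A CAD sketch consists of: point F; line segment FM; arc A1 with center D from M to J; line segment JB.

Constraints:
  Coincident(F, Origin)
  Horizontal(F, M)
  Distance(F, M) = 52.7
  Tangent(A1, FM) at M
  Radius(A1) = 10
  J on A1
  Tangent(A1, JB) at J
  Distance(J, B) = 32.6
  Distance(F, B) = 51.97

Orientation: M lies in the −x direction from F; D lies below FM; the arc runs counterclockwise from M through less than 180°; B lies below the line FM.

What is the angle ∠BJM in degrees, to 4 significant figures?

110.4°

F is at the origin; FM is horizontal with |FM| = 52.7 and M on the −x side, so M = (-52.70, 0.000). Since A1 is tangent to FM there, DM ⟂ FM, so D = M + (0, -10) = (-52.70, -10.00). Since DJ ⟂ JB (tangency), |DB| = √(10.0² + 32.6²) = 34.10 regardless of where J sits on A1. So B lies on both circle(F, 51.97) and circle(D, 34.10); the below-FM intersection is B = (-34.52, -38.85). J is the foot of the tangent from B: J = (-59.22, -17.58).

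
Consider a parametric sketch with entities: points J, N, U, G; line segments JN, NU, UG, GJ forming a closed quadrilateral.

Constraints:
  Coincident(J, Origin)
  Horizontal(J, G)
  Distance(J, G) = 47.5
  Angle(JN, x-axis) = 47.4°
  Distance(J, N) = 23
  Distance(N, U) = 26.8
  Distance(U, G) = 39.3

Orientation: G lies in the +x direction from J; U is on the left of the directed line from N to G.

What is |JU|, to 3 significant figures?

49.8

J is at the origin; JG is horizontal with |JG| = 47.5 and G in +x, so G = (47.5, 0). JN runs at 47.4° with |JN| = 23.0, so N = (15.6, 16.9). U is determined by |NU| = 26.8 and |UG| = 39.3 together: it lies at the intersection of circle(N, 26.8) and circle(G, 39.3). With |NG| = 36.1, the foot of the radical line on NG is 6.64 from N and the perpendicular offset is √(26.8² − 6.64²) = 26.0. Taking the left-of-NG solution: U = (33.6, 36.8).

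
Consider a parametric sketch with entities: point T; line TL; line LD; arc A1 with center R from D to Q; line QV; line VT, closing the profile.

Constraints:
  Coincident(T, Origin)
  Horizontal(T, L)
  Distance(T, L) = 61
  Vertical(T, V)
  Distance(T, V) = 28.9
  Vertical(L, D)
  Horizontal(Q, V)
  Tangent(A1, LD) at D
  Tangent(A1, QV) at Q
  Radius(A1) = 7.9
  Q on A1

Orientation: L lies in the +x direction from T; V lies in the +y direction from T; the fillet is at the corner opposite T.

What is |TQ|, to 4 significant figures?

60.46

The virtual corner opposite T is at (61.00, 28.90). A1 meets LD tangentially, so RD is at right angles to LD and since A1 is tangent to QV there, RQ ⟂ QV, with radius 7.9, so the center R sits 7.9 in from both sides at R = (53.10, 21.00). That places the tangent points at D = (61.00, 21.00) on LD and Q = (53.10, 28.90) on QV. Then |TQ| = |Q − T| = 60.46.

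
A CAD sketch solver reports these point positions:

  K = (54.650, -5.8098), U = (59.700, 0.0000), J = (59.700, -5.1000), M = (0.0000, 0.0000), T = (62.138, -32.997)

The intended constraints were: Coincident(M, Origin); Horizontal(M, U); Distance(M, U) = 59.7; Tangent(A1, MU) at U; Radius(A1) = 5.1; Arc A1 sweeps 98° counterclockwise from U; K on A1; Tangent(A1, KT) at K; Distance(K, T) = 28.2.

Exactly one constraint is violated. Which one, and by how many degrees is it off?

Tangent(A1, KT) at K — off by 7.40°.

M = (0.00, 0.00) ✓; M.y = 0.00, U.y = 0.00 ✓; |MU| = 59.70 ✓; ∠(JU, UM) = 90.00° ✓; |JU| = 5.100 ✓; bearing(J→K) − bearing(J→U) = 98.00° ✓; |JK| = 5.100 ✓; ∠(JK, KT) = 82.60° ✗; |KT| = 28.20 ✓.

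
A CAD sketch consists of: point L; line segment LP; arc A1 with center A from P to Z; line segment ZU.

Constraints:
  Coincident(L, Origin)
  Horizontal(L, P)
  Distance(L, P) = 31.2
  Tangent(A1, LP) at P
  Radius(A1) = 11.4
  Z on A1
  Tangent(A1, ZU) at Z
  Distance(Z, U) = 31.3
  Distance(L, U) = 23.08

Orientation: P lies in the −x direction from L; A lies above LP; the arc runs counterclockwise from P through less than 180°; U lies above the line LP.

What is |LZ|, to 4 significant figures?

23.95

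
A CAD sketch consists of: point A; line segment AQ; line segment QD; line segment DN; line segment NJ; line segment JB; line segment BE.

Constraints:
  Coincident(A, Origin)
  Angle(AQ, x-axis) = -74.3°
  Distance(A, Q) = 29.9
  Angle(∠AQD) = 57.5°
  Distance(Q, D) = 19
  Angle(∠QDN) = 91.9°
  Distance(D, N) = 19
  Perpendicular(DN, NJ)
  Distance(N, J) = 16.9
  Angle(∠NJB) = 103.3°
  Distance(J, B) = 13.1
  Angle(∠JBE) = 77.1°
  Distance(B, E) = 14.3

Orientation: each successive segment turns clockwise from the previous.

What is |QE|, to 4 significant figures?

15.00

A is at the origin; AQ runs at -74.3° with length 29.9, so Q = (8.091, -28.78). ∠AQD = 57.5° gives QD at 163.2° from the x-axis; with |QD| = 19.0, D = (-10.10, -23.29). ∠QDN = 91.9° gives DN at 75.10° from the x-axis; with |DN| = 19.0, N = (-5.213, -4.932). DN is perpendicular to NJ, so NJ runs at -14.90°; with |NJ| = 16.9, J = (11.12, -9.277). ∠NJB = 103.3° gives JB at -91.60° from the x-axis; with |JB| = 13.1, B = (10.75, -22.37). ∠JBE = 77.1° gives BE at 165.5° from the x-axis; with |BE| = 14.3, E = (-3.091, -18.79). Then |QE| = |E − Q| = 15.00.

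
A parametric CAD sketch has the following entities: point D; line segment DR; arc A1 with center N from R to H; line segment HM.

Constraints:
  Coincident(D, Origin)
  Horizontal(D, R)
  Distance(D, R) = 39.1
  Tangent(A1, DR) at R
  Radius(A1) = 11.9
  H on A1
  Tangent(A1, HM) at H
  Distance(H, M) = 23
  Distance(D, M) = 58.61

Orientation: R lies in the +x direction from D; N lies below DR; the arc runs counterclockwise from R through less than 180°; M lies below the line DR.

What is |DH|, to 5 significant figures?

36.104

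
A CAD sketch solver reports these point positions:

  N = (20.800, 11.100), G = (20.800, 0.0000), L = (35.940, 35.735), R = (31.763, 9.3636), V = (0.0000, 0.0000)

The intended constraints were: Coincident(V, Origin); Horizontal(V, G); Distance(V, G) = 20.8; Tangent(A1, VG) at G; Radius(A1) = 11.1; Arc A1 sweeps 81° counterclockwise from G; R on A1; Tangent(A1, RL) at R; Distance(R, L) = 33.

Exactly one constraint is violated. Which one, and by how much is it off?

Distance(R, L) = 33 — off by 6.30.

V = (0.00, 0.00) ✓; V.y = 0.00, G.y = 0.00 ✓; |VG| = 20.80 ✓; ∠(NG, GV) = 90.00° ✓; |NG| = 11.10 ✓; bearing(N→R) − bearing(N→G) = 81.00° ✓; |NR| = 11.10 ✓; ∠(NR, RL) = 90.00° ✓; |RL| = 26.70 ✗.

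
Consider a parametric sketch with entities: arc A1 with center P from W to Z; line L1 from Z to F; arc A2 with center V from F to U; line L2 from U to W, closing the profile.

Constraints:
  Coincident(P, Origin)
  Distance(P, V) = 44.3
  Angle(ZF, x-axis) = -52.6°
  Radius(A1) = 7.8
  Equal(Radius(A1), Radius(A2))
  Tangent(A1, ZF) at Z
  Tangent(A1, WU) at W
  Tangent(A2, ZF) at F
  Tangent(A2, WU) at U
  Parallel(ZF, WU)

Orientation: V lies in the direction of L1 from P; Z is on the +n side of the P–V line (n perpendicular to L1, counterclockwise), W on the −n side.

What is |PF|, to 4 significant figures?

44.98

The slot axis is L1's direction at -52.6°, so u = (cos -52.6°, sin -52.6°) = (0.6074, -0.7944) and n = (−sin -52.6°, cos -52.6°) = (0.7944, 0.6074). P is at the origin and V lies 44.3 along u from P, so V = 44.3·u = (26.91, -35.19). Tangency of A1 to both parallel lines with radius 7.8 puts Z and W at P ± 7.8·n: Z = (6.196, 4.738), W = (-6.196, -4.738). Equal radii place F and U the same way about V: F = V + 7.8·n = (33.10, -30.46), U = V − 7.8·n = (20.71, -39.93). Then |PF| = |F − P| = 44.98.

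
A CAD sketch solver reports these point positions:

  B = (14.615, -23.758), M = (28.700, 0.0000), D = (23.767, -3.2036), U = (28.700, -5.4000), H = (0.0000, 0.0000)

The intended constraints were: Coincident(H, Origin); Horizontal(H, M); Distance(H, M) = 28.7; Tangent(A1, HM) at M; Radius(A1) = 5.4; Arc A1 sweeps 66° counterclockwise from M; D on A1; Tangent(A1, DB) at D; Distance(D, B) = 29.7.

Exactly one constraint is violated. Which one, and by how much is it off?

Distance(D, B) = 29.7 — off by 7.20.

H = (0.00, 0.00) ✓; H.y = 0.00, M.y = 0.00 ✓; |HM| = 28.70 ✓; ∠(UM, MH) = 90.00° ✓; |UM| = 5.400 ✓; bearing(U→D) − bearing(U→M) = 66.00° ✓; |UD| = 5.400 ✓; ∠(UD, DB) = 90.00° ✓; |DB| = 22.50 ✗.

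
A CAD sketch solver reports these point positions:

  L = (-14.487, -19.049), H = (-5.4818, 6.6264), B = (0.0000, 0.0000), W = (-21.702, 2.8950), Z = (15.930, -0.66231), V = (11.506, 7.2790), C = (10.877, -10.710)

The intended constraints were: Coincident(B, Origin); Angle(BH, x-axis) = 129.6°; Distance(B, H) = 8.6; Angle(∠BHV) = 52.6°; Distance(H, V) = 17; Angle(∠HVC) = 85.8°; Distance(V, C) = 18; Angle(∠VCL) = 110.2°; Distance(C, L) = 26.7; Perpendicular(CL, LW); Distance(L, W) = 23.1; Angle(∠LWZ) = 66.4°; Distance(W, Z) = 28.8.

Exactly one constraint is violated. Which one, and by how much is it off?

Distance(W, Z) = 28.8 — off by 9.00.

B = (0.00, 0.00) ✓; BH at 129.6° ✓; |BH| = 8.600 ✓; ∠BHV = 52.60° ✓; |HV| = 17.00 ✓; ∠HVC = 85.80° ✓; |VC| = 18.00 ✓; ∠VCL = 110.2° ✓; |CL| = 26.70 ✓; ∠(CL, LW) = 90.00° ✓; |LW| = 23.10 ✓; ∠LWZ = 66.40° ✓; |WZ| = 37.80 ✗.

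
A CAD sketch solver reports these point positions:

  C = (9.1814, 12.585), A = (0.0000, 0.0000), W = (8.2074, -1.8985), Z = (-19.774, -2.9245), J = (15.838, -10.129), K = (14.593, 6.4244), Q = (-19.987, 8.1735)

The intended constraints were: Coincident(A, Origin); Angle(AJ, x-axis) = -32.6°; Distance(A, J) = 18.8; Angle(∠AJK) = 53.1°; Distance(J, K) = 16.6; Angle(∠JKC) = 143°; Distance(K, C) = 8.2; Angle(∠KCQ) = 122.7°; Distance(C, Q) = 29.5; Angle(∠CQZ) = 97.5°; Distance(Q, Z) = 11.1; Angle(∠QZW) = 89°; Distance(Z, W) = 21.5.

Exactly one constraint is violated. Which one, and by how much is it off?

Distance(Z, W) = 21.5 — off by 6.50.

A = (0.00, 0.00) ✓; AJ at -32.60° ✓; |AJ| = 18.80 ✓; ∠AJK = 53.10° ✓; |JK| = 16.60 ✓; ∠JKC = 143.0° ✓; |KC| = 8.200 ✓; ∠KCQ = 122.7° ✓; |CQ| = 29.50 ✓; ∠CQZ = 97.50° ✓; |QZ| = 11.10 ✓; ∠QZW = 89.00° ✓; |ZW| = 28.00 ✗.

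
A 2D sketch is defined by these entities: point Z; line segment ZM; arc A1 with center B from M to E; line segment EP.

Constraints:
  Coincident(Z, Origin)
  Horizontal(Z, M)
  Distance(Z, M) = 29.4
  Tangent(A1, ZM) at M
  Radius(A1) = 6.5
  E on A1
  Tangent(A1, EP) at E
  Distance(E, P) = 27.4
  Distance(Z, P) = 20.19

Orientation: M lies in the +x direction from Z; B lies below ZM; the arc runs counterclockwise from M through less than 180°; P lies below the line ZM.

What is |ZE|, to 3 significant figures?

25.2

Z is at the origin; ZM is horizontal with |ZM| = 29.4 and M on the +x side, so M = (29.4, 0.00). Since A1 is tangent to ZM there, BM ⟂ ZM, so B = M + (0, -6.5) = (29.4, -6.50). Since BE ⟂ EP (tangency), |BP| = √(6.5² + 27.4²) = 28.2 regardless of where E sits on A1. So P lies on both circle(Z, 20.19) and circle(B, 28.2); the below-ZM intersection is P = (4.51, -19.7). E is the foot of the tangent from P: E = (25.1, -1.61).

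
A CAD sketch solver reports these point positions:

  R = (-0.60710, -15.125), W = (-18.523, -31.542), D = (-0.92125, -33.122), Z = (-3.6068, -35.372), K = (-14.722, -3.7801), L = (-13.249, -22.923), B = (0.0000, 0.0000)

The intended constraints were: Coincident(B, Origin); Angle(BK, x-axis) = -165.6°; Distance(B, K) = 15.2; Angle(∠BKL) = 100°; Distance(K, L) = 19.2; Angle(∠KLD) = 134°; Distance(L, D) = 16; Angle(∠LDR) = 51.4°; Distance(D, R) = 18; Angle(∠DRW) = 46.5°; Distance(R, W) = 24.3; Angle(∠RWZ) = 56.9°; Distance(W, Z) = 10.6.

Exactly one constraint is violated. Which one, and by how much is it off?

Distance(W, Z) = 10.6 — off by 4.80.

B = (0.00, 0.00) ✓; BK at -165.6° ✓; |BK| = 15.20 ✓; ∠BKL = 100.0° ✓; |KL| = 19.20 ✓; ∠KLD = 134.0° ✓; |LD| = 16.00 ✓; ∠LDR = 51.40° ✓; |DR| = 18.00 ✓; ∠DRW = 46.50° ✓; |RW| = 24.30 ✓; ∠RWZ = 56.90° ✓; |WZ| = 15.40 ✗.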